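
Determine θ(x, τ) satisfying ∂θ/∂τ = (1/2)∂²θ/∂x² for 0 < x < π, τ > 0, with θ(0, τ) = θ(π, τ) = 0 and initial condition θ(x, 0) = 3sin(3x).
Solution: Using separation of variables θ = X(x)G(τ):
Eigenfunctions: sin(nx), n = 1, 2, 3, ...
General solution: θ(x, τ) = Σ c_n sin(nx) exp(-n² τ/2)
Matching θ(x,0) = 3sin(3x) term by term: c_3=3.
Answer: θ(x, τ) = 3exp(-9τ/2)sin(3x)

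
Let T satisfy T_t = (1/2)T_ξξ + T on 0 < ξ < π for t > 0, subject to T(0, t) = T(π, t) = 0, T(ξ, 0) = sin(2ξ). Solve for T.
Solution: Substitute T = exp(t)u.
Then T_t = exp(t)(u_t + u), T_ξξ = exp(t)u_ξξ; substituting and dividing by exp(t), the lower-order terms cancel: u_t = (1/2)u_ξξ (standard heat equation).
Data for u: u(ξ,0) = T(ξ,0) = sin(2ξ). The boundary conditions carry over: u(0,t) = u(π,t) = 0.
Separating variables: u = Σ c_n exp(-n²t/2) sin(nξ). From u(ξ,0) = sin(2ξ): c_2=1.
So u(ξ,t) = exp(-2t)sin(2ξ), and T(ξ,t) = exp(t)u(ξ,t).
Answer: T(ξ, t) = exp(-t)sin(2ξ)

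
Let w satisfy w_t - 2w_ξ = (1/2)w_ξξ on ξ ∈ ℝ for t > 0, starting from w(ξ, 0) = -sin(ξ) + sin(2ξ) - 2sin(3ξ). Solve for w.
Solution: Moving frame: η = ξ + 2t, σ = t, w = u(η,σ), so w_t = u_σ + 2u_η and w_ξξ = u_ηη.
Hence w_t - 2w_ξ = u_σ and the PDE becomes the heat equation u_σ = (1/2)u_ηη on η ∈ ℝ.
Initial data: u(η,0) = w(η,0) = -sin(η) + sin(2η) - 2sin(3η). Each mode sin(nη) decays as exp(-n²σ/2) on ℝ, so u(η,σ) = Σ c_n exp(-n²σ/2) sin(nη) with c_1=-1, c_2=1, c_3=-2: u(η,σ) = exp(-2σ)sin(2η) - exp(-σ/2)sin(η) - 2exp(-9σ/2)sin(3η).
Substituting back: w(ξ,t) = u(ξ + 2t, t).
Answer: w(ξ, t) = exp(-2t)sin(4t + 2ξ) - exp(-t/2)sin(2t + ξ) - 2exp(-9t/2)sin(6t + 3ξ)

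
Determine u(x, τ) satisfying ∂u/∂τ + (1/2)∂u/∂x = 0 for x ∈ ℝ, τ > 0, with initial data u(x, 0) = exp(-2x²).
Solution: By characteristics (dx/dτ = 1/2), u(x,τ) = f(x - (1/2)τ) with f = u(·, 0).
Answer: u(x, τ) = exp(-2(x - τ/2)²)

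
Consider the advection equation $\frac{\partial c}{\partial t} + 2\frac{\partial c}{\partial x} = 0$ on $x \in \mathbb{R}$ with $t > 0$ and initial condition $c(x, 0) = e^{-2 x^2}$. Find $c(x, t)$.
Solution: By characteristics ($dx/dt = 2$), $c(x,t) = f(x - 2t)$ with $f = c( \cdot , 0)$.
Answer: $c(x, t) = e^{-2 (-2 t + x)^2}$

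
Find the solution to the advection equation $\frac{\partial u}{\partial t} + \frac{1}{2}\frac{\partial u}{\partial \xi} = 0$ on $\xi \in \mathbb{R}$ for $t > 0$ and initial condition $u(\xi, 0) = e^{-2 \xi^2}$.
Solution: By characteristics ($d\xi/dt = 1/2$), $u(\xi,t) = f(\xi - \frac{1}{2}t)$ with $f = u( \cdot , 0)$.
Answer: $u(\xi, t) = e^{-2 (\xi - t/2)^2}$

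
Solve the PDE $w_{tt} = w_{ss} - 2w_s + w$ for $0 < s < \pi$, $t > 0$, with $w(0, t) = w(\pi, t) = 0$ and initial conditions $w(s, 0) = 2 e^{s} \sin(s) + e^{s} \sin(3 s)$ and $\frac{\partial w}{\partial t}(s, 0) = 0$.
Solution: Substitute $w = e^{s}u$, i.e. $u = e^{-s}w$.
By the product rule, $w_s = e^{s}(u_s + u)$, $w_{ss} = e^{s}(u_{ss} + 2u_s + u)$, $w_{tt} = e^{s}u_{tt}$.
Substituting into the PDE and dividing by $e^{s}$: $u_{tt} = (u_{ss} + 2u_s + u) - 2(u_s + u) + u$.
The lower-order terms cancel, leaving the standard wave equation $u_{tt} = u_{ss}$.
Initial data for $u$: $u(s,0) = e^{-s}w(s,0) = 2 \sin(s) + \sin(3 s)$; $u_t(s,0) = e^{-s}w_t(s,0) = 0$. The boundary conditions carry over: $u(0,t) = u(\pi,t) = 0$.
Solve for $u$:
  Using separation of variables $u = X(s)T(t)$:
  Eigenfunctions: $\sin(ns)$, $n = 1, 2, 3, \ldots$
  General solution: $u(s, t) = \sum [A_n \cos(n t) + B_n \sin(n t)] \sin(ns)$
  From $u(s,0) = 2 \sin(s) + \sin(3 s)$: $A_1=2, A_3=1$. From $u_t(s,0) = 0$: all $B_n = 0$.
Hence $u(s,t) = 2 \sin(s) \cos(t) + \sin(3 s) \cos(3 t)$.
Transform back: $w(s,t) = e^{s}u(s,t)$.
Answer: $w(s, t) = 2 e^{s} \sin(s) \cos(t) + e^{s} \sin(3 s) \cos(3 t)$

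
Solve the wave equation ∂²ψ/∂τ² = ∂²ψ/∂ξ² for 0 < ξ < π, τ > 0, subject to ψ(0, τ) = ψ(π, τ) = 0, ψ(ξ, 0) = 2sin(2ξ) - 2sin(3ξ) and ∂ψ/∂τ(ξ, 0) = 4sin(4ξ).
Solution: Using separation of variables ψ = X(ξ)T(τ):
Eigenfunctions: sin(nξ), n = 1, 2, 3, ...
General solution: ψ(ξ, τ) = Σ [A_n cos(n τ) + B_n sin(n τ)] sin(nξ)
From ψ(ξ,0) = 2sin(2ξ) - 2sin(3ξ): A_2=2, A_3=-2. From ψ_τ(ξ,0) = 4sin(4ξ), using ψ_τ(ξ,0) = Σ ω_n B_n sin(nξ) with ω_n = n: B_4 = 4/4 = 1.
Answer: ψ(ξ, τ) = 2sin(2ξ)cos(2τ) - 2sin(3ξ)cos(3τ) + sin(4ξ)sin(4τ)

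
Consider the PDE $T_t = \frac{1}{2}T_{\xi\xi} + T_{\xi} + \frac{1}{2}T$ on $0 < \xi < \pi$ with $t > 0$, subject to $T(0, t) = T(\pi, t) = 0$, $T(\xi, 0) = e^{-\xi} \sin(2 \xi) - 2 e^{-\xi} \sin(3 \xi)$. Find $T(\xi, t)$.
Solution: Substitute $T = e^{-\xi}u$.
Then $T_{\xi} = e^{-\xi}(u_{\xi} - u)$, $T_{\xi\xi} = e^{-\xi}(u_{\xi\xi} - 2u_{\xi} + u)$, $T_t = e^{-\xi}u_t$; substituting and dividing by $e^{-\xi}$, the lower-order terms cancel: $u_t = \frac{1}{2}u_{\xi\xi}$ (standard heat equation).
Data for $u$: $u(\xi,0) = e^{\xi}T(\xi,0) = \sin(2 \xi) - 2 \sin(3 \xi)$. The boundary conditions carry over: $u(0,t) = u(\pi,t) = 0$.
Separating variables: $u = \sum c_n e^{-n^2t/2} \sin(n\xi)$. From $u(\xi,0) = \sin(2 \xi) - 2 \sin(3 \xi)$: $c_2=1, c_3=-2$.
So $u(\xi,t) = e^{-2 t} \sin(2 \xi) - 2 e^{-9 t/2} \sin(3 \xi)$, and $T(\xi,t) = e^{-\xi}u(\xi,t)$.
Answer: $T(\xi, t) = e^{-\xi} e^{-2 t} \sin(2 \xi) - 2 e^{-\xi} e^{-9 t/2} \sin(3 \xi)$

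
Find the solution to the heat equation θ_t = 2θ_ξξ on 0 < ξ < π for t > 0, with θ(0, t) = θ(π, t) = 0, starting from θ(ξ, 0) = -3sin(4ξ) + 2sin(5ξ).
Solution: Separating variables: θ = Σ c_n exp(-2n²t) sin(nξ). From θ(ξ,0) = -3sin(4ξ) + 2sin(5ξ): c_4=-3, c_5=2.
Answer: θ(ξ, t) = -3exp(-32t)sin(4ξ) + 2exp(-50t)sin(5ξ)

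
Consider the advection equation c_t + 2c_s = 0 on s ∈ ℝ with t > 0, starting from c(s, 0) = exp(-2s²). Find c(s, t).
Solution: By method of characteristics (waves move right with speed 2):
Along characteristics s - 2t = const, c is constant, so c(s,t) = f(s - 2t) with f = c(·, 0).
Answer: c(s, t) = exp(-2(s - 2t)²)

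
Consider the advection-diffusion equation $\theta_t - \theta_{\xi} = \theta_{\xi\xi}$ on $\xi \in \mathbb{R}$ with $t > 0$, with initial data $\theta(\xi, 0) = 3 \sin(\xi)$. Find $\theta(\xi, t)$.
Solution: Moving frame: $\eta = \xi + t$, $\sigma = t$, $\theta = u(\eta,\sigma)$, so $\theta_t = u_{\sigma} + u_{\eta}$ and $\theta_{\xi\xi} = u_{\eta\eta}$.
Hence $\theta_t - \theta_{\xi} = u_{\sigma}$ and the PDE becomes the heat equation $u_{\sigma} = u_{\eta\eta}$ on $\eta \in \mathbb{R}$.
Initial data: $u(\eta,0) = \theta(\eta,0) = 3 \sin(\eta)$. Each mode $\sin(n\eta)$ decays as $e^{-n^2\sigma}$ on $\mathbb{R}$, so $u(\eta,\sigma) = \sum c_n e^{-n^2\sigma} \sin(n\eta)$ with $c_1=3$: $u(\eta,\sigma) = 3 e^{-\sigma} \sin(\eta)$.
Substituting back: $\theta(\xi,t) = u(\xi + t, t)$.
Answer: $\theta(\xi, t) = 3 e^{-t} \sin(\xi + t)$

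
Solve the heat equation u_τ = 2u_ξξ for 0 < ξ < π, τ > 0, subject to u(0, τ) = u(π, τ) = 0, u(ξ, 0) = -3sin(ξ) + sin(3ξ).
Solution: Using separation of variables u = X(ξ)T(τ):
Eigenfunctions: sin(nξ), n = 1, 2, 3, ...
General solution: u(ξ, τ) = Σ c_n sin(nξ) exp(-2n² τ)
Matching u(ξ,0) = -3sin(ξ) + sin(3ξ) term by term: c_1=-3, c_3=1.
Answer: u(ξ, τ) = -3exp(-2τ)sin(ξ) + exp(-18τ)sin(3ξ)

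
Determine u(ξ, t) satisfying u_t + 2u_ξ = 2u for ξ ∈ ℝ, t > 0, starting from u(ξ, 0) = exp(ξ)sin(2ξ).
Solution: Substitute u = exp(ξ)w.
Then u_ξ = exp(ξ)(w_ξ + w), u_t = exp(ξ)w_t; substituting and dividing by exp(ξ), the lower-order terms cancel: w_t + 2w_ξ = 0 (standard advection equation).
Data for w: w(ξ,0) = exp(-ξ)u(ξ,0) = sin(2ξ).
By characteristics (dξ/dt = 2), w(ξ,t) = f(ξ - 2t) with f = w(·, 0).
So w(ξ,t) = -sin(4t - 2ξ), and u(ξ,t) = exp(ξ)w(ξ,t).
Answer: u(ξ, t) = -exp(ξ)sin(4t - 2ξ)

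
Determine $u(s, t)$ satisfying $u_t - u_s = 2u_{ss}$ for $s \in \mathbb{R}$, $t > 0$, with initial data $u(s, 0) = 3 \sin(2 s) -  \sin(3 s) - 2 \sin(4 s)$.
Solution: Moving frame: $\eta = s + t$, $\sigma = t$, $u = w(\eta,\sigma)$, so $u_t = w_{\sigma} + w_{\eta}$ and $u_{ss} = w_{\eta\eta}$.
Hence $u_t - u_s = w_{\sigma}$ and the PDE becomes the heat equation $w_{\sigma} = 2w_{\eta\eta}$ on $\eta \in \mathbb{R}$.
Initial data: $w(\eta,0) = u(\eta,0) = 3 \sin(2 \eta) - \sin(3 \eta) - 2 \sin(4 \eta)$. Each mode $\sin(n\eta)$ decays as $e^{-2n^2\sigma}$ on $\mathbb{R}$, so $w(\eta,\sigma) = \sum c_n e^{-2n^2\sigma} \sin(n\eta)$ with $c_2=3, c_3=-1, c_4=-2$: $w(\eta,\sigma) = 3 e^{-8 \sigma} \sin(2 \eta) - e^{-18 \sigma} \sin(3 \eta) - 2 e^{-32 \sigma} \sin(4 \eta)$.
Substituting back: $u(s,t) = w(s + t, t)$.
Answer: $u(s, t) = 3 e^{-8 t} \sin(2 s + 2 t) -  e^{-18 t} \sin(3 s + 3 t) - 2 e^{-32 t} \sin(4 s + 4 t)$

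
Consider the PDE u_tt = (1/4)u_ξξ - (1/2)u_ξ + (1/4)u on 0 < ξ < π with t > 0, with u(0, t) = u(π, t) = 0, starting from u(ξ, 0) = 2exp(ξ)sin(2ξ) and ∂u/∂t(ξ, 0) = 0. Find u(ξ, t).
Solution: Substitute u = exp(ξ)w, i.e. w = exp(-ξ)u.
By the product rule, u_ξ = exp(ξ)(w_ξ + w), u_ξξ = exp(ξ)(w_ξξ + 2w_ξ + w), u_tt = exp(ξ)w_tt.
Substituting into the PDE and dividing by exp(ξ): w_tt = (1/4)(w_ξξ + 2w_ξ + w) - (1/2)(w_ξ + w) + (1/4)w.
The lower-order terms cancel, leaving the standard wave equation w_tt = (1/4)w_ξξ.
Initial data for w: w(ξ,0) = exp(-ξ)u(ξ,0) = 2sin(2ξ); w_t(ξ,0) = exp(-ξ)u_t(ξ,0) = 0. The boundary conditions carry over: w(0,t) = w(π,t) = 0.
Solve for w:
  Using separation of variables w = X(ξ)T(t):
  Eigenfunctions: sin(nξ), n = 1, 2, 3, ...
  General solution: w(ξ, t) = Σ [A_n cos(n t/2) + B_n sin(n t/2)] sin(nξ)
  From w(ξ,0) = 2sin(2ξ): A_2=2. From w_t(ξ,0) = 0: all B_n = 0.
Hence w(ξ,t) = 2sin(2ξ)cos(t).
Transform back: u(ξ,t) = exp(ξ)w(ξ,t).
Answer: u(ξ, t) = 2exp(ξ)sin(2ξ)cos(t)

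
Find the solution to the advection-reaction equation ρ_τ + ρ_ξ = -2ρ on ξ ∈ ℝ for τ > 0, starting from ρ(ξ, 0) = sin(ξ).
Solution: Substitute ρ = exp(-2τ)u.
Then ρ_τ = exp(-2τ)(u_τ - 2u), ρ_ξ = exp(-2τ)u_ξ; substituting and dividing by exp(-2τ), the lower-order terms cancel: u_τ + u_ξ = 0 (standard advection equation).
Data for u: u(ξ,0) = ρ(ξ,0) = sin(ξ).
By characteristics (dξ/dτ = 1), u(ξ,τ) = f(ξ - τ) with f = u(·, 0).
So u(ξ,τ) = sin(ξ - τ), and ρ(ξ,τ) = exp(-2τ)u(ξ,τ).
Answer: ρ(ξ, τ) = exp(-2τ)sin(ξ - τ)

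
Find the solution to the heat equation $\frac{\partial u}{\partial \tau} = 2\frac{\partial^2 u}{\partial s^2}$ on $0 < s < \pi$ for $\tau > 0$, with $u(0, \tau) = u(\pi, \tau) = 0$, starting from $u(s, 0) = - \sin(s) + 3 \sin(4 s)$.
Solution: Separating variables: $u = \sum c_n e^{-2n^2\tau} \sin(ns)$. From $u(s,0) = - \sin(s) + 3 \sin(4 s)$: $c_1=-1, c_4=3$.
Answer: $u(s, \tau) = - e^{-2 \tau} \sin(s) + 3 e^{-32 \tau} \sin(4 s)$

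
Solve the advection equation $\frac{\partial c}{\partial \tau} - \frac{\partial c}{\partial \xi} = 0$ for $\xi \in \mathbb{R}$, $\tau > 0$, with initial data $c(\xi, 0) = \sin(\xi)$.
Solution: By method of characteristics (waves move left with speed 1):
Along characteristics $\xi + \tau =$ const, $c$ is constant, so $c(\xi,\tau) = f(\xi + \tau)$ with $f = c( \cdot , 0)$.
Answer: $c(\xi, \tau) = \sin(\tau + \xi)$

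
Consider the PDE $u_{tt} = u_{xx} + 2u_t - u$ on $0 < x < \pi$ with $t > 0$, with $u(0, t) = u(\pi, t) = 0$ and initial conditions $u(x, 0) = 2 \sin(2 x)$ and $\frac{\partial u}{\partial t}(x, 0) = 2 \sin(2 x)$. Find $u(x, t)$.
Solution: Substitute $u = e^{t}w$, i.e. $w = e^{-t}u$.
By the product rule, $u_t = e^{t}(w_t + w)$, $u_{tt} = e^{t}(w_{tt} + 2w_t + w)$, $u_{xx} = e^{t}w_{xx}$.
Substituting into the PDE and dividing by $e^{t}$: $w_{tt} + 2w_t + w = w_{xx} + 2(w_t + w) - w$.
The lower-order terms cancel, leaving the standard wave equation $w_{tt} = w_{xx}$.
Initial data for $w$: $w(x,0) = u(x,0) = 2 \sin(2 x)$; $w_t(x,0) = u_t(x,0) - u(x,0) = 0$. The boundary conditions carry over: $w(0,t) = w(\pi,t) = 0$.
Solve for $w$:
  Using separation of variables $w = X(x)T(t)$:
  Eigenfunctions: $\sin(nx)$, $n = 1, 2, 3, \ldots$
  General solution: $w(x, t) = \sum [A_n \cos(n t) + B_n \sin(n t)] \sin(nx)$
  From $w(x,0) = 2 \sin(2 x)$: $A_2=2$. From $w_t(x,0) = 0$: all $B_n = 0$.
Hence $w(x,t) = 2 \sin(2 x) \cos(2 t)$.
Transform back: $u(x,t) = e^{t}w(x,t)$.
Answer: $u(x, t) = 2 e^{t} \sin(2 x) \cos(2 t)$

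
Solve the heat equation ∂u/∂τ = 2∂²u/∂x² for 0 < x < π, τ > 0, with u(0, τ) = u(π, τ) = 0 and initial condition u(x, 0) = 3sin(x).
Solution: Using separation of variables u = X(x)T(τ):
Eigenfunctions: sin(nx), n = 1, 2, 3, ...
General solution: u(x, τ) = Σ c_n sin(nx) exp(-2n² τ)
Matching u(x,0) = 3sin(x) term by term: c_1=3.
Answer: u(x, τ) = 3exp(-2τ)sin(x)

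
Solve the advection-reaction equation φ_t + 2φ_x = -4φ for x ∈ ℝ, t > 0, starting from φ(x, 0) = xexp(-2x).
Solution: Substitute φ = exp(-2x)u.
Then φ_x = exp(-2x)(u_x - 2u), φ_t = exp(-2x)u_t; substituting and dividing by exp(-2x), the lower-order terms cancel: u_t + 2u_x = 0 (standard advection equation).
Data for u: u(x,0) = exp(2x)φ(x,0) = x.
By characteristics (dx/dt = 2), u(x,t) = f(x - 2t) with f = u(·, 0).
So u(x,t) = -2t + x, and φ(x,t) = exp(-2x)u(x,t).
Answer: φ(x, t) = -2texp(-2x) + xexp(-2x)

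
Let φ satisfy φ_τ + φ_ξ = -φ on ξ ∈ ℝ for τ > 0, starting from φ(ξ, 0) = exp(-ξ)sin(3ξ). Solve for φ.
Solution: Substitute φ = exp(-ξ)u.
Then φ_ξ = exp(-ξ)(u_ξ - u), φ_τ = exp(-ξ)u_τ; substituting and dividing by exp(-ξ), the lower-order terms cancel: u_τ + u_ξ = 0 (standard advection equation).
Data for u: u(ξ,0) = exp(ξ)φ(ξ,0) = sin(3ξ).
By characteristics (dξ/dτ = 1), u(ξ,τ) = f(ξ - τ) with f = u(·, 0).
So u(ξ,τ) = sin(3ξ - 3τ), and φ(ξ,τ) = exp(-ξ)u(ξ,τ).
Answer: φ(ξ, τ) = exp(-ξ)sin(3ξ - 3τ)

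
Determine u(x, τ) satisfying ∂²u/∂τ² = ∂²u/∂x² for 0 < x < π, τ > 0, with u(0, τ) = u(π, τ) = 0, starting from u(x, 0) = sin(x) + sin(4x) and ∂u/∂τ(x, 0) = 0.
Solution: Using separation of variables u = X(x)T(τ):
Eigenfunctions: sin(nx), n = 1, 2, 3, ...
General solution: u(x, τ) = Σ [A_n cos(n τ) + B_n sin(n τ)] sin(nx)
From u(x,0) = sin(x) + sin(4x): A_1=1, A_4=1. From u_τ(x,0) = 0: all B_n = 0.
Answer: u(x, τ) = sin(x)cos(τ) + sin(4x)cos(4τ)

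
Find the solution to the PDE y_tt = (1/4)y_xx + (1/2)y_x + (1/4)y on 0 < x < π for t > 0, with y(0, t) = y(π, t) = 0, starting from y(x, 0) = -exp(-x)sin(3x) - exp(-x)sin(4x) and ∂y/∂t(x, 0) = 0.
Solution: Substitute y = exp(-x)u.
Then y_x = exp(-x)(u_x - u), y_xx = exp(-x)(u_xx - 2u_x + u), y_tt = exp(-x)u_tt; substituting and dividing by exp(-x), the lower-order terms cancel: u_tt = (1/4)u_xx (standard wave equation).
Data for u: u(x,0) = exp(x)y(x,0) = -sin(3x) - sin(4x); u_t(x,0) = exp(x)y_t(x,0) = 0. The boundary conditions carry over: u(0,t) = u(π,t) = 0.
Separating variables: u = Σ [A_n cos(ω_n t) + B_n sin(ω_n t)] sin(nx), ω_n = n/2. From ICs: A_3=-1, A_4=-1.
So u(x,t) = -sin(3x)cos(3t/2) - sin(4x)cos(2t), and y(x,t) = exp(-x)u(x,t).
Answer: y(x, t) = -exp(-x)sin(3x)cos(3t/2) - exp(-x)sin(4x)cos(2t)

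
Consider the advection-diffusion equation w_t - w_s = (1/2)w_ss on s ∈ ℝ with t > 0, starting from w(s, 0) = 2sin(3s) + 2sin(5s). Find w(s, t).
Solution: Moving frame: η = s + t, σ = t, w = u(η,σ), so w_t = u_σ + u_η and w_ss = u_ηη.
Hence w_t - w_s = u_σ and the PDE becomes the heat equation u_σ = (1/2)u_ηη on η ∈ ℝ.
Initial data: u(η,0) = w(η,0) = 2sin(3η) + 2sin(5η). Each mode sin(nη) decays as exp(-n²σ/2) on ℝ, so u(η,σ) = Σ c_n exp(-n²σ/2) sin(nη) with c_3=2, c_5=2: u(η,σ) = 2exp(-9σ/2)sin(3η) + 2exp(-25σ/2)sin(5η).
Substituting back: w(s,t) = u(s + t, t).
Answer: w(s, t) = 2exp(-9t/2)sin(3s + 3t) + 2exp(-25t/2)sin(5s + 5t)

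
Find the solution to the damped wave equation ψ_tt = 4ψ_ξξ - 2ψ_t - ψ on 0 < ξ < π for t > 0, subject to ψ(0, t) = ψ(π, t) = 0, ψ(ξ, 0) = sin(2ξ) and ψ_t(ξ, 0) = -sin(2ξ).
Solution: Substitute ψ = exp(-t)u.
Then ψ_t = exp(-t)(u_t - u), ψ_tt = exp(-t)(u_tt - 2u_t + u), ψ_ξξ = exp(-t)u_ξξ; substituting and dividing by exp(-t), the lower-order terms cancel: u_tt = 4u_ξξ (standard wave equation).
Data for u: u(ξ,0) = ψ(ξ,0) = sin(2ξ); u_t(ξ,0) = ψ_t(ξ,0) + ψ(ξ,0) = 0. The boundary conditions carry over: u(0,t) = u(π,t) = 0.
Separating variables: u = Σ [A_n cos(ω_n t) + B_n sin(ω_n t)] sin(nξ), ω_n = 2n. From ICs: A_2=1.
So u(ξ,t) = sin(2ξ)cos(4t), and ψ(ξ,t) = exp(-t)u(ξ,t).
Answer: ψ(ξ, t) = exp(-t)sin(2ξ)cos(4t)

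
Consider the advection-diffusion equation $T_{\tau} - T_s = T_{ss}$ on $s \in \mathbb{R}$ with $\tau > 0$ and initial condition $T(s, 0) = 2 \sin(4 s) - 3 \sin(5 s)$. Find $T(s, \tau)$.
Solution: Change to a moving frame: let $\eta = s + \tau$, $\sigma = \tau$ and write $T(s,\tau) = u(\eta,\sigma)$.
By the chain rule $T_{\tau} = u_{\sigma} + u_{\eta}$, $T_s = u_{\eta}$, $T_{ss} = u_{\eta\eta}$.
Then $T_{\tau} - T_s = u_{\sigma}$: the advection term cancels and the PDE becomes the heat equation $u_{\sigma} = u_{\eta\eta}$ on $\eta \in \mathbb{R}$.
Initial data: $u(\eta,0) = T(\eta,0) = 2 \sin(4 \eta) - 3 \sin(5 \eta)$.
On $\eta \in \mathbb{R}$ each mode satisfies $(\sin(n\eta))'' = -n^2 \sin(n\eta)$, so $e^{-n^2\sigma} \sin(n\eta)$ solves the heat equation; by superposition $u(\eta,\sigma) = \sum c_n e^{-n^2\sigma} \sin(n\eta)$.
Reading off the coefficients: $c_4=2, c_5=-3$, so $u(\eta,\sigma) = 2 e^{-16 \sigma} \sin(4 \eta) - 3 e^{-25 \sigma} \sin(5 \eta)$.
Substituting back $\eta = s + \tau$, $\sigma = \tau$: $T(s,\tau) = u(s + \tau, \tau)$.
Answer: $T(s, \tau) = 2 e^{-16 \tau} \sin(4 \tau + 4 s) - 3 e^{-25 \tau} \sin(5 \tau + 5 s)$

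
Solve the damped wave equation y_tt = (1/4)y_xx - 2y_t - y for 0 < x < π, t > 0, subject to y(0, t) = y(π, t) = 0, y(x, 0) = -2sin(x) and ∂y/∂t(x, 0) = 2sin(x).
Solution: Substitute y = exp(-t)u.
Then y_t = exp(-t)(u_t - u), y_tt = exp(-t)(u_tt - 2u_t + u), y_xx = exp(-t)u_xx; substituting and dividing by exp(-t), the lower-order terms cancel: u_tt = (1/4)u_xx (standard wave equation).
Data for u: u(x,0) = y(x,0) = -2sin(x); u_t(x,0) = y_t(x,0) + y(x,0) = 0. The boundary conditions carry over: u(0,t) = u(π,t) = 0.
Separating variables: u = Σ [A_n cos(ω_n t) + B_n sin(ω_n t)] sin(nx), ω_n = n/2. From ICs: A_1=-2.
So u(x,t) = -2sin(x)cos(t/2), and y(x,t) = exp(-t)u(x,t).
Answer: y(x, t) = -2exp(-t)sin(x)cos(t/2)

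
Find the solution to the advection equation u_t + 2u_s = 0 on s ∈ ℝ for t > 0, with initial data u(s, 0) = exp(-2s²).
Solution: By characteristics (ds/dt = 2), u(s,t) = f(s - 2t) with f = u(·, 0).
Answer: u(s, t) = exp(-2(s - 2t)²)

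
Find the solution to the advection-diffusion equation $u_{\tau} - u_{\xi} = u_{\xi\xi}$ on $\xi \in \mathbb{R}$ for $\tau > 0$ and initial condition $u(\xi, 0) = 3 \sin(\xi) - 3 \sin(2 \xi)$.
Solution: Change to a moving frame: let $\eta = \xi + \tau$, $\sigma = \tau$ and write $u(\xi,\tau) = w(\eta,\sigma)$.
By the chain rule $u_{\tau} = w_{\sigma} + w_{\eta}$, $u_{\xi} = w_{\eta}$, $u_{\xi\xi} = w_{\eta\eta}$.
Then $u_{\tau} - u_{\xi} = w_{\sigma}$: the advection term cancels and the PDE becomes the heat equation $w_{\sigma} = w_{\eta\eta}$ on $\eta \in \mathbb{R}$.
Initial data: $w(\eta,0) = u(\eta,0) = 3 \sin(\eta) - 3 \sin(2 \eta)$.
On $\eta \in \mathbb{R}$ each mode satisfies $(\sin(n\eta))'' = -n^2 \sin(n\eta)$, so $e^{-n^2\sigma} \sin(n\eta)$ solves the heat equation; by superposition $w(\eta,\sigma) = \sum c_n e^{-n^2\sigma} \sin(n\eta)$.
Reading off the coefficients: $c_1=3, c_2=-3$, so $w(\eta,\sigma) = 3 e^{-\sigma} \sin(\eta) - 3 e^{-4 \sigma} \sin(2 \eta)$.
Substituting back $\eta = \xi + \tau$, $\sigma = \tau$: $u(\xi,\tau) = w(\xi + \tau, \tau)$.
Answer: $u(\xi, \tau) = 3 e^{-\tau} \sin(\tau + \xi) - 3 e^{-4 \tau} \sin(2 \tau + 2 \xi)$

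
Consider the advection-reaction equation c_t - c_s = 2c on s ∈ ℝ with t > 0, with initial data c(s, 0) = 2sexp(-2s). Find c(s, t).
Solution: Substitute c = exp(-2s)u, i.e. u = exp(2s)c.
By the product rule, c_s = exp(-2s)(u_s - 2u), c_t = exp(-2s)u_t.
Substituting into the PDE and dividing by exp(-2s): u_t - (u_s - 2u) = 2u.
The lower-order terms cancel, leaving the standard advection equation u_t - u_s = 0.
Initial data for u: u(s,0) = exp(2s)c(s,0) = 2s.
Solve for u:
  By method of characteristics (waves move left with speed 1):
  Along characteristics s + t = const, u is constant, so u(s,t) = f(s + t) with f = u(·, 0).
Hence u(s,t) = 2s + 2t.
Transform back: c(s,t) = exp(-2s)u(s,t).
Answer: c(s, t) = 2sexp(-2s) + 2texp(-2s)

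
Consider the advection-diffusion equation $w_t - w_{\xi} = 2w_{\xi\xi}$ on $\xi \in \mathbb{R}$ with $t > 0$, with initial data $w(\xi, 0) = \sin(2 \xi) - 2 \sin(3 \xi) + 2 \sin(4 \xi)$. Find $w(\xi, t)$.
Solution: Moving frame: $\eta = \xi + t$, $\sigma = t$, $w = u(\eta,\sigma)$, so $w_t = u_{\sigma} + u_{\eta}$ and $w_{\xi\xi} = u_{\eta\eta}$.
Hence $w_t - w_{\xi} = u_{\sigma}$ and the PDE becomes the heat equation $u_{\sigma} = 2u_{\eta\eta}$ on $\eta \in \mathbb{R}$.
Initial data: $u(\eta,0) = w(\eta,0) = \sin(2 \eta) - 2 \sin(3 \eta) + 2 \sin(4 \eta)$. Each mode $\sin(n\eta)$ decays as $e^{-2n^2\sigma}$ on $\mathbb{R}$, so $u(\eta,\sigma) = \sum c_n e^{-2n^2\sigma} \sin(n\eta)$ with $c_2=1, c_3=-2, c_4=2$: $u(\eta,\sigma) = e^{-8 \sigma} \sin(2 \eta) - 2 e^{-18 \sigma} \sin(3 \eta) + 2 e^{-32 \sigma} \sin(4 \eta)$.
Substituting back: $w(\xi,t) = u(\xi + t, t)$.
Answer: $w(\xi, t) = e^{-8 t} \sin(2 \xi + 2 t) - 2 e^{-18 t} \sin(3 \xi + 3 t) + 2 e^{-32 t} \sin(4 \xi + 4 t)$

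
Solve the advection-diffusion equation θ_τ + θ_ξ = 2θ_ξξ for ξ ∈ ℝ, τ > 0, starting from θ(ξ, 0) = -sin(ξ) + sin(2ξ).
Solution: Moving frame: η = ξ - τ, σ = τ, θ = u(η,σ), so θ_τ = u_σ - u_η and θ_ξξ = u_ηη.
Hence θ_τ + θ_ξ = u_σ and the PDE becomes the heat equation u_σ = 2u_ηη on η ∈ ℝ.
Initial data: u(η,0) = θ(η,0) = -sin(η) + sin(2η). Each mode sin(nη) decays as exp(-2n²σ) on ℝ, so u(η,σ) = Σ c_n exp(-2n²σ) sin(nη) with c_1=-1, c_2=1: u(η,σ) = -exp(-2σ)sin(η) + exp(-8σ)sin(2η).
Substituting back: θ(ξ,τ) = u(ξ - τ, τ).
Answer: θ(ξ, τ) = -exp(-2τ)sin(ξ - τ) + exp(-8τ)sin(2ξ - 2τ)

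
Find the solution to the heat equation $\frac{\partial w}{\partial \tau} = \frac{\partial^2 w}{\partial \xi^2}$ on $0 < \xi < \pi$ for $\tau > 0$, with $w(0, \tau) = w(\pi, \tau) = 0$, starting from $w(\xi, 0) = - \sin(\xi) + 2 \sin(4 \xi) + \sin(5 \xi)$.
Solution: Using separation of variables $w = X(\xi)T(\tau)$:
Eigenfunctions: $\sin(n\xi)$, $n = 1, 2, 3, \ldots$
General solution: $w(\xi, \tau) = \sum c_n \sin(n\xi) e^{-n^2 \tau}$
Matching $w(\xi,0) = - \sin(\xi) + 2 \sin(4 \xi) + \sin(5 \xi)$ term by term: $c_1=-1, c_4=2, c_5=1$.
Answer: $w(\xi, \tau) = - e^{-\tau} \sin(\xi) + 2 e^{-16 \tau} \sin(4 \xi) + e^{-25 \tau} \sin(5 \xi)$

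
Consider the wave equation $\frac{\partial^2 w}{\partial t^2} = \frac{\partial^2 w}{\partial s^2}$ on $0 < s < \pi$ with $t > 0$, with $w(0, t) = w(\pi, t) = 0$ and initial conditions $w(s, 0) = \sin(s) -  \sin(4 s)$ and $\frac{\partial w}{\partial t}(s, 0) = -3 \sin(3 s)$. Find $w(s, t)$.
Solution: Separating variables: $w = \sum [A_n \cos(\omega_n t) + B_n \sin(\omega_n t)] \sin(ns)$, $\omega_n = n$. From ICs ($B_n$ = velocity coefficient / $\omega_n$): $A_1=1, A_4=-1, B_3=-1$.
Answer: $w(s, t) = \sin(s) \cos(t) -  \sin(3 s) \sin(3 t) -  \sin(4 s) \cos(4 t)$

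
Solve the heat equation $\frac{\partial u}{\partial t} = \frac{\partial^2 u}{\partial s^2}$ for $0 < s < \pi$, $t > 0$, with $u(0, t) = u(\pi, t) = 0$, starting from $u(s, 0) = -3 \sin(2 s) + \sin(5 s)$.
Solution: Separating variables: $u = \sum c_n e^{-n^2t} \sin(ns)$. From $u(s,0) = -3 \sin(2 s) + \sin(5 s)$: $c_2=-3, c_5=1$.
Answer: $u(s, t) = -3 e^{-4 t} \sin(2 s) + e^{-25 t} \sin(5 s)$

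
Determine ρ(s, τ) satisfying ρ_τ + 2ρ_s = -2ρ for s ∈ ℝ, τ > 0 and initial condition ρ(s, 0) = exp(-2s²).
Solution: Substitute ρ = exp(-2τ)u.
Then ρ_τ = exp(-2τ)(u_τ - 2u), ρ_s = exp(-2τ)u_s; substituting and dividing by exp(-2τ), the lower-order terms cancel: u_τ + 2u_s = 0 (standard advection equation).
Data for u: u(s,0) = ρ(s,0) = exp(-2s²).
By characteristics (ds/dτ = 2), u(s,τ) = f(s - 2τ) with f = u(·, 0).
So u(s,τ) = exp(-2(s - 2τ)²), and ρ(s,τ) = exp(-2τ)u(s,τ).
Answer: ρ(s, τ) = exp(-2τ)exp(-2(s - 2τ)²)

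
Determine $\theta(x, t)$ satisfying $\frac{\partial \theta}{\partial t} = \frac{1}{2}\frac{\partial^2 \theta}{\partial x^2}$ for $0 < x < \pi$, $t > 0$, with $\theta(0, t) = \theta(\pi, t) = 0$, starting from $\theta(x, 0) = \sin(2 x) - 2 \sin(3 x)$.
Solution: Using separation of variables $\theta = X(x)G(t)$:
Eigenfunctions: $\sin(nx)$, $n = 1, 2, 3, \ldots$
General solution: $\theta(x, t) = \sum c_n \sin(nx) e^{-n^2 t/2}$
Matching $\theta(x,0) = \sin(2 x) - 2 \sin(3 x)$ term by term: $c_2=1, c_3=-2$.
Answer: $\theta(x, t) = e^{-2 t} \sin(2 x) - 2 e^{-9 t/2} \sin(3 x)$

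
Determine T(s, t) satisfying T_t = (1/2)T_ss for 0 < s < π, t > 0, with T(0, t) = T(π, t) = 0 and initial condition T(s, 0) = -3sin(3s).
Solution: Using separation of variables T = X(s)G(t):
Eigenfunctions: sin(ns), n = 1, 2, 3, ...
General solution: T(s, t) = Σ c_n sin(ns) exp(-n² t/2)
Matching T(s,0) = -3sin(3s) term by term: c_3=-3.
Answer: T(s, t) = -3exp(-9t/2)sin(3s)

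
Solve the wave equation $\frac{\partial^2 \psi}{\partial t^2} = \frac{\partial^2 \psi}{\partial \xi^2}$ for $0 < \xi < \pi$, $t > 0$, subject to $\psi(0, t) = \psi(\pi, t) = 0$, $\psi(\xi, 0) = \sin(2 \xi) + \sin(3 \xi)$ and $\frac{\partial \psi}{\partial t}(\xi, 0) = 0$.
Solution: Using separation of variables $\psi = X(\xi)T(t)$:
Eigenfunctions: $\sin(n\xi)$, $n = 1, 2, 3, \ldots$
General solution: $\psi(\xi, t) = \sum [A_n \cos(n t) + B_n \sin(n t)] \sin(n\xi)$
From $\psi(\xi,0) = \sin(2 \xi) + \sin(3 \xi)$: $A_2=1, A_3=1$. From $\psi_t(\xi,0) = 0$: all $B_n = 0$.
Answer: $\psi(\xi, t) = \sin(2 \xi) \cos(2 t) + \sin(3 \xi) \cos(3 t)$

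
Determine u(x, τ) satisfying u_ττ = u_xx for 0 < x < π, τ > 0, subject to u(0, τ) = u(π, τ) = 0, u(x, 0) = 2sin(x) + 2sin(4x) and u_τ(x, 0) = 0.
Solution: Using separation of variables u = X(x)T(τ):
Eigenfunctions: sin(nx), n = 1, 2, 3, ...
General solution: u(x, τ) = Σ [A_n cos(n τ) + B_n sin(n τ)] sin(nx)
From u(x,0) = 2sin(x) + 2sin(4x): A_1=2, A_4=2. From u_τ(x,0) = 0: all B_n = 0.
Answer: u(x, τ) = 2sin(x)cos(τ) + 2sin(4x)cos(4τ)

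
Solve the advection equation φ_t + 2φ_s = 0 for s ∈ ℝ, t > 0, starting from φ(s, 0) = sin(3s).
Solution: By method of characteristics (waves move right with speed 2):
Along characteristics s - 2t = const, φ is constant, so φ(s,t) = f(s - 2t) with f = φ(·, 0).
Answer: φ(s, t) = sin(3s - 6t)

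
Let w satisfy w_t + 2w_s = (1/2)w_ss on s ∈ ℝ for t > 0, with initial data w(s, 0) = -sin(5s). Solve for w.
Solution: Moving frame: η = s - 2t, σ = t, w = u(η,σ), so w_t = u_σ - 2u_η and w_ss = u_ηη.
Hence w_t + 2w_s = u_σ and the PDE becomes the heat equation u_σ = (1/2)u_ηη on η ∈ ℝ.
Initial data: u(η,0) = w(η,0) = -sin(5η). Each mode sin(nη) decays as exp(-n²σ/2) on ℝ, so u(η,σ) = Σ c_n exp(-n²σ/2) sin(nη) with c_5=-1: u(η,σ) = -exp(-25σ/2)sin(5η).
Substituting back: w(s,t) = u(s - 2t, t).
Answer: w(s, t) = -exp(-25t/2)sin(5s - 10t)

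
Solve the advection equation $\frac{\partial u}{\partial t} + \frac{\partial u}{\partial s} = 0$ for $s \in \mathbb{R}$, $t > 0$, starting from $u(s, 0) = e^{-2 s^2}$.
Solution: By method of characteristics (waves move right with speed 1):
Along characteristics $s - t =$ const, $u$ is constant, so $u(s,t) = f(s - t)$ with $f = u( \cdot , 0)$.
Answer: $u(s, t) = e^{-2 (s - t)^2}$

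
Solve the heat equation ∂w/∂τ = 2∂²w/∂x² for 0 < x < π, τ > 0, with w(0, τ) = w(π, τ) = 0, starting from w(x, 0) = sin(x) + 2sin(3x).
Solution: Separating variables: w = Σ c_n exp(-2n²τ) sin(nx). From w(x,0) = sin(x) + 2sin(3x): c_1=1, c_3=2.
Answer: w(x, τ) = exp(-2τ)sin(x) + 2exp(-18τ)sin(3x)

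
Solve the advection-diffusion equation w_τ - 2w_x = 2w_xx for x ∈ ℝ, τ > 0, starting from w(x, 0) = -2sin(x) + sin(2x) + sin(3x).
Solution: Change to a moving frame: let η = x + 2τ, σ = τ and write w(x,τ) = u(η,σ).
By the chain rule w_τ = u_σ + 2u_η, w_x = u_η, w_xx = u_ηη.
Then w_τ - 2w_x = u_σ: the advection term cancels and the PDE becomes the heat equation u_σ = 2u_ηη on η ∈ ℝ.
Initial data: u(η,0) = w(η,0) = -2sin(η) + sin(2η) + sin(3η).
On η ∈ ℝ each mode satisfies (sin(nη))″ = -n² sin(nη), so exp(-2n²σ) sin(nη) solves the heat equation; by superposition u(η,σ) = Σ c_n exp(-2n²σ) sin(nη).
Reading off the coefficients: c_1=-2, c_2=1, c_3=1, so u(η,σ) = -2exp(-2σ)sin(η) + exp(-8σ)sin(2η) + exp(-18σ)sin(3η).
Substituting back η = x + 2τ, σ = τ: w(x,τ) = u(x + 2τ, τ).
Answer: w(x, τ) = -2exp(-2τ)sin(x + 2τ) + exp(-8τ)sin(2x + 4τ) + exp(-18τ)sin(3x + 6τ)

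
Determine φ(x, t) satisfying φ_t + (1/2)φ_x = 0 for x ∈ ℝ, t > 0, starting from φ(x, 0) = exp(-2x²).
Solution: By method of characteristics (waves move right with speed 1/2):
Along characteristics x - (1/2)t = const, φ is constant, so φ(x,t) = f(x - (1/2)t) with f = φ(·, 0).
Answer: φ(x, t) = exp(-2(-t/2 + x)²)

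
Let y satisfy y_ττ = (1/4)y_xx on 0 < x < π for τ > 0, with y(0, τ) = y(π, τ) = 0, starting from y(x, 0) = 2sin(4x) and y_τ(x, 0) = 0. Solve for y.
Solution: Separating variables: y = Σ [A_n cos(ω_n τ) + B_n sin(ω_n τ)] sin(nx), ω_n = n/2. From ICs: A_4=2.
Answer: y(x, τ) = 2sin(4x)cos(2τ)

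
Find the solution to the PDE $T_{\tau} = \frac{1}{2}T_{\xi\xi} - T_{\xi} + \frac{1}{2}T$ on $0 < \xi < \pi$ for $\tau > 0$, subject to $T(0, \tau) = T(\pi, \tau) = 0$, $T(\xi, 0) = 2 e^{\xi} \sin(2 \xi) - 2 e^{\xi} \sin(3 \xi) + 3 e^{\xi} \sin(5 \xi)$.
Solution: Substitute $T = e^{\xi}u$.
Then $T_{\xi} = e^{\xi}(u_{\xi} + u)$, $T_{\xi\xi} = e^{\xi}(u_{\xi\xi} + 2u_{\xi} + u)$, $T_{\tau} = e^{\xi}u_{\tau}$; substituting and dividing by $e^{\xi}$, the lower-order terms cancel: $u_{\tau} = \frac{1}{2}u_{\xi\xi}$ (standard heat equation).
Data for $u$: $u(\xi,0) = e^{-\xi}T(\xi,0) = 2 \sin(2 \xi) - 2 \sin(3 \xi) + 3 \sin(5 \xi)$. The boundary conditions carry over: $u(0,\tau) = u(\pi,\tau) = 0$.
Separating variables: $u = \sum c_n e^{-n^2\tau/2} \sin(n\xi)$. From $u(\xi,0) = 2 \sin(2 \xi) - 2 \sin(3 \xi) + 3 \sin(5 \xi)$: $c_2=2, c_3=-2, c_5=3$.
So $u(\xi,\tau) = 2 e^{-2 \tau} \sin(2 \xi) - 2 e^{-9 \tau/2} \sin(3 \xi) + 3 e^{-25 \tau/2} \sin(5 \xi)$, and $T(\xi,\tau) = e^{\xi}u(\xi,\tau)$.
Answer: $T(\xi, \tau) = 2 e^{-2 \tau} e^{\xi} \sin(2 \xi) - 2 e^{-9 \tau/2} e^{\xi} \sin(3 \xi) + 3 e^{-25 \tau/2} e^{\xi} \sin(5 \xi)$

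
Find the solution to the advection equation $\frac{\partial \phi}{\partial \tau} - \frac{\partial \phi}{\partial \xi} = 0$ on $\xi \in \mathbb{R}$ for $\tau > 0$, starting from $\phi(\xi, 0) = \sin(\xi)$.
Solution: By characteristics ($d\xi/d\tau = -1$), $\phi(\xi,\tau) = f(\xi + \tau)$ with $f = \phi( \cdot , 0)$.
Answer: $\phi(\xi, \tau) = \sin(\tau + \xi)$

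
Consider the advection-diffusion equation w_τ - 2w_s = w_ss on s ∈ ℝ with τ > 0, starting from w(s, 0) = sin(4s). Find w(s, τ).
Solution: Moving frame: η = s + 2τ, σ = τ, w = u(η,σ), so w_τ = u_σ + 2u_η and w_ss = u_ηη.
Hence w_τ - 2w_s = u_σ and the PDE becomes the heat equation u_σ = u_ηη on η ∈ ℝ.
Initial data: u(η,0) = w(η,0) = sin(4η). Each mode sin(nη) decays as exp(-n²σ) on ℝ, so u(η,σ) = Σ c_n exp(-n²σ) sin(nη) with c_4=1: u(η,σ) = exp(-16σ)sin(4η).
Substituting back: w(s,τ) = u(s + 2τ, τ).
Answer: w(s, τ) = exp(-16τ)sin(4s + 8τ)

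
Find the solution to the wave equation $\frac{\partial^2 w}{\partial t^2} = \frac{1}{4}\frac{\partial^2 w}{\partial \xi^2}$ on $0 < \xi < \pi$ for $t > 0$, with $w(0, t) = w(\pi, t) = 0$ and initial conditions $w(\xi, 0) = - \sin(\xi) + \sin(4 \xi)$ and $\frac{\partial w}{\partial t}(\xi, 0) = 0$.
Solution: Separating variables: $w = \sum [A_n \cos(\omega_n t) + B_n \sin(\omega_n t)] \sin(n\xi)$, $\omega_n = n/2$. From ICs: $A_1=-1, A_4=1$.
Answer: $w(\xi, t) = - \sin(\xi) \cos(t/2) + \sin(4 \xi) \cos(2 t)$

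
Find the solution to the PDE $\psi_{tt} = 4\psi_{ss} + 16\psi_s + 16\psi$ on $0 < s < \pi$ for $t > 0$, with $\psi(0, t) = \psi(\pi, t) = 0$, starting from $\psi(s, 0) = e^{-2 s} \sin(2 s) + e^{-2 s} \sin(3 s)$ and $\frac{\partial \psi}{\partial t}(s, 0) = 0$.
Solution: Substitute $\psi = e^{-2s}u$, i.e. $u = e^{2s}\psi$.
By the product rule, $\psi_s = e^{-2s}(u_s - 2u)$, $\psi_{ss} = e^{-2s}(u_{ss} - 4u_s + 4u)$, $\psi_{tt} = e^{-2s}u_{tt}$.
Substituting into the PDE and dividing by $e^{-2s}$: $u_{tt} = 4(u_{ss} - 4u_s + 4u) + 16(u_s - 2u) + 16u$.
The lower-order terms cancel, leaving the standard wave equation $u_{tt} = 4u_{ss}$.
Initial data for $u$: $u(s,0) = e^{2s}\psi(s,0) = \sin(2 s) + \sin(3 s)$; $u_t(s,0) = e^{2s}\psi_t(s,0) = 0$. The boundary conditions carry over: $u(0,t) = u(\pi,t) = 0$.
Solve for $u$:
  Using separation of variables $u = X(s)T(t)$:
  Eigenfunctions: $\sin(ns)$, $n = 1, 2, 3, \ldots$
  General solution: $u(s, t) = \sum [A_n \cos(2n t) + B_n \sin(2n t)] \sin(ns)$
  From $u(s,0) = \sin(2 s) + \sin(3 s)$: $A_2=1, A_3=1$. From $u_t(s,0) = 0$: all $B_n = 0$.
Hence $u(s,t) = \sin(2 s) \cos(4 t) + \sin(3 s) \cos(6 t)$.
Transform back: $\psi(s,t) = e^{-2s}u(s,t)$.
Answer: $\psi(s, t) = e^{-2 s} \sin(2 s) \cos(4 t) + e^{-2 s} \sin(3 s) \cos(6 t)$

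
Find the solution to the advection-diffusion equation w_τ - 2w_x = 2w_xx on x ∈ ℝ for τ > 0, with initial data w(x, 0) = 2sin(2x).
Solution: Change to a moving frame: let η = x + 2τ, σ = τ and write w(x,τ) = u(η,σ).
By the chain rule w_τ = u_σ + 2u_η, w_x = u_η, w_xx = u_ηη.
Then w_τ - 2w_x = u_σ: the advection term cancels and the PDE becomes the heat equation u_σ = 2u_ηη on η ∈ ℝ.
Initial data: u(η,0) = w(η,0) = 2sin(2η).
On η ∈ ℝ each mode satisfies (sin(nη))″ = -n² sin(nη), so exp(-2n²σ) sin(nη) solves the heat equation; by superposition u(η,σ) = Σ c_n exp(-2n²σ) sin(nη).
Reading off the coefficients: c_2=2, so u(η,σ) = 2exp(-8σ)sin(2η).
Substituting back η = x + 2τ, σ = τ: w(x,τ) = u(x + 2τ, τ).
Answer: w(x, τ) = 2exp(-8τ)sin(2x + 4τ)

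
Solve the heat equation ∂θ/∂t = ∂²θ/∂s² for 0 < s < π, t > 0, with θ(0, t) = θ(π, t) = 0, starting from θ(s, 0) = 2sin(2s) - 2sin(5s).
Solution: Separating variables: θ = Σ c_n exp(-n²t) sin(ns). From θ(s,0) = 2sin(2s) - 2sin(5s): c_2=2, c_5=-2.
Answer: θ(s, t) = 2exp(-4t)sin(2s) - 2exp(-25t)sin(5s)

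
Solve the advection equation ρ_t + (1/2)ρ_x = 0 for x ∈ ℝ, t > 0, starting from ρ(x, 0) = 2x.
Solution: By method of characteristics (waves move right with speed 1/2):
Along characteristics x - (1/2)t = const, ρ is constant, so ρ(x,t) = f(x - (1/2)t) with f = ρ(·, 0).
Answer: ρ(x, t) = -t + 2x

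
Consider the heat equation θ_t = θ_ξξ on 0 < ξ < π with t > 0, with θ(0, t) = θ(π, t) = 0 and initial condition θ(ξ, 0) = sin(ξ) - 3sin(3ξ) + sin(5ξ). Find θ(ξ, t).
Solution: Using separation of variables θ = X(ξ)G(t):
Eigenfunctions: sin(nξ), n = 1, 2, 3, ...
General solution: θ(ξ, t) = Σ c_n sin(nξ) exp(-n² t)
Matching θ(ξ,0) = sin(ξ) - 3sin(3ξ) + sin(5ξ) term by term: c_1=1, c_3=-3, c_5=1.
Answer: θ(ξ, t) = exp(-t)sin(ξ) - 3exp(-9t)sin(3ξ) + exp(-25t)sin(5ξ)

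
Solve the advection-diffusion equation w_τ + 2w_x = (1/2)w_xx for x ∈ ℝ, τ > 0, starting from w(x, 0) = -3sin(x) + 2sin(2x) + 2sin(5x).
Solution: Moving frame: η = x - 2τ, σ = τ, w = u(η,σ), so w_τ = u_σ - 2u_η and w_xx = u_ηη.
Hence w_τ + 2w_x = u_σ and the PDE becomes the heat equation u_σ = (1/2)u_ηη on η ∈ ℝ.
Initial data: u(η,0) = w(η,0) = -3sin(η) + 2sin(2η) + 2sin(5η). Each mode sin(nη) decays as exp(-n²σ/2) on ℝ, so u(η,σ) = Σ c_n exp(-n²σ/2) sin(nη) with c_1=-3, c_2=2, c_5=2: u(η,σ) = 2exp(-2σ)sin(2η) - 3exp(-σ/2)sin(η) + 2exp(-25σ/2)sin(5η).
Substituting back: w(x,τ) = u(x - 2τ, τ).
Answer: w(x, τ) = 2exp(-2τ)sin(2x - 4τ) - 3exp(-τ/2)sin(x - 2τ) + 2exp(-25τ/2)sin(5x - 10τ)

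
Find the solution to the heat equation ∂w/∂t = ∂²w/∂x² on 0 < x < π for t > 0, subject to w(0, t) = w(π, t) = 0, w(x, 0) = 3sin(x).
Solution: Separating variables: w = Σ c_n exp(-n²t) sin(nx). From w(x,0) = 3sin(x): c_1=3.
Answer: w(x, t) = 3exp(-t)sin(x)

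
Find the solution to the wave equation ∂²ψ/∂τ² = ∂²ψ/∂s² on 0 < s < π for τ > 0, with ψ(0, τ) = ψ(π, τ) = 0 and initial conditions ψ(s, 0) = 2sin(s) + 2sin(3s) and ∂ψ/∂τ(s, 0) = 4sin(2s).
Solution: Using separation of variables ψ = X(s)T(τ):
Eigenfunctions: sin(ns), n = 1, 2, 3, ...
General solution: ψ(s, τ) = Σ [A_n cos(n τ) + B_n sin(n τ)] sin(ns)
From ψ(s,0) = 2sin(s) + 2sin(3s): A_1=2, A_3=2. From ψ_τ(s,0) = 4sin(2s), using ψ_τ(s,0) = Σ ω_n B_n sin(ns) with ω_n = n: B_2 = 4/2 = 2.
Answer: ψ(s, τ) = 2sin(s)cos(τ) + 2sin(2s)sin(2τ) + 2sin(3s)cos(3τ)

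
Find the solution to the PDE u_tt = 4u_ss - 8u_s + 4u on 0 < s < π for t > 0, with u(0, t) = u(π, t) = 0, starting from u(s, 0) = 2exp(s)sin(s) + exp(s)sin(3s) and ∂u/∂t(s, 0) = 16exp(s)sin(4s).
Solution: Substitute u = exp(s)w, i.e. w = exp(-s)u.
By the product rule, u_s = exp(s)(w_s + w), u_ss = exp(s)(w_ss + 2w_s + w), u_tt = exp(s)w_tt.
Substituting into the PDE and dividing by exp(s): w_tt = 4(w_ss + 2w_s + w) - 8(w_s + w) + 4w.
The lower-order terms cancel, leaving the standard wave equation w_tt = 4w_ss.
Initial data for w: w(s,0) = exp(-s)u(s,0) = 2sin(s) + sin(3s); w_t(s,0) = exp(-s)u_t(s,0) = 16sin(4s). The boundary conditions carry over: w(0,t) = w(π,t) = 0.
Solve for w:
  Using separation of variables w = X(s)T(t):
  Eigenfunctions: sin(ns), n = 1, 2, 3, ...
  General solution: w(s, t) = Σ [A_n cos(2n t) + B_n sin(2n t)] sin(ns)
  From w(s,0) = 2sin(s) + sin(3s): A_1=2, A_3=1. From w_t(s,0) = 16sin(4s), using w_t(s,0) = Σ ω_n B_n sin(ns) with ω_n = 2n: B_4 = 16/8 = 2.
Hence w(s,t) = 2sin(s)cos(2t) + sin(3s)cos(6t) + 2sin(4s)sin(8t).
Transform back: u(s,t) = exp(s)w(s,t).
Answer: u(s, t) = 2exp(s)sin(s)cos(2t) + exp(s)sin(3s)cos(6t) + 2exp(s)sin(4s)sin(8t)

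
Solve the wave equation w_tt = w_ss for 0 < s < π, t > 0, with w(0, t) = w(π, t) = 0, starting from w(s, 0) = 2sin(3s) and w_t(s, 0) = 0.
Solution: Separating variables: w = Σ [A_n cos(ω_n t) + B_n sin(ω_n t)] sin(ns), ω_n = n. From ICs: A_3=2.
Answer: w(s, t) = 2sin(3s)cos(3t)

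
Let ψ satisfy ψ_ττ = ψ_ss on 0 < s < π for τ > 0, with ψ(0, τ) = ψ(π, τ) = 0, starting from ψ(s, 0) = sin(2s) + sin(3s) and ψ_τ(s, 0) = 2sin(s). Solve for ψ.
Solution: Separating variables: ψ = Σ [A_n cos(ω_n τ) + B_n sin(ω_n τ)] sin(ns), ω_n = n. From ICs (B_n = velocity coefficient / ω_n): A_2=1, A_3=1, B_1=2.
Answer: ψ(s, τ) = 2sin(s)sin(τ) + sin(2s)cos(2τ) + sin(3s)cos(3τ)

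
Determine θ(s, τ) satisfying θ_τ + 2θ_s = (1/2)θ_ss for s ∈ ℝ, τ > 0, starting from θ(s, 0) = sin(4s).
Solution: Moving frame: η = s - 2τ, σ = τ, θ = u(η,σ), so θ_τ = u_σ - 2u_η and θ_ss = u_ηη.
Hence θ_τ + 2θ_s = u_σ and the PDE becomes the heat equation u_σ = (1/2)u_ηη on η ∈ ℝ.
Initial data: u(η,0) = θ(η,0) = sin(4η). Each mode sin(nη) decays as exp(-n²σ/2) on ℝ, so u(η,σ) = Σ c_n exp(-n²σ/2) sin(nη) with c_4=1: u(η,σ) = exp(-8σ)sin(4η).
Substituting back: θ(s,τ) = u(s - 2τ, τ).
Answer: θ(s, τ) = exp(-8τ)sin(4s - 8τ)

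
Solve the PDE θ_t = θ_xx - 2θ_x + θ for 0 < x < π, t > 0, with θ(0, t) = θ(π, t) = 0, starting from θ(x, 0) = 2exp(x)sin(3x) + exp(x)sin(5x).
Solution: Substitute θ = exp(x)u, i.e. u = exp(-x)θ.
By the product rule, θ_x = exp(x)(u_x + u), θ_xx = exp(x)(u_xx + 2u_x + u), θ_t = exp(x)u_t.
Substituting into the PDE and dividing by exp(x): u_t = (u_xx + 2u_x + u) - 2(u_x + u) + u.
The lower-order terms cancel, leaving the standard heat equation u_t = u_xx.
Initial data for u: u(x,0) = exp(-x)θ(x,0) = 2sin(3x) + sin(5x). The boundary conditions carry over: u(0,t) = u(π,t) = 0.
Solve for u:
  Using separation of variables u = X(x)G(t):
  Eigenfunctions: sin(nx), n = 1, 2, 3, ...
  General solution: u(x, t) = Σ c_n sin(nx) exp(-n² t)
  Matching u(x,0) = 2sin(3x) + sin(5x) term by term: c_3=2, c_5=1.
Hence u(x,t) = 2exp(-9t)sin(3x) + exp(-25t)sin(5x).
Transform back: θ(x,t) = exp(x)u(x,t).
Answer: θ(x, t) = 2exp(-9t)exp(x)sin(3x) + exp(-25t)exp(x)sin(5x)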